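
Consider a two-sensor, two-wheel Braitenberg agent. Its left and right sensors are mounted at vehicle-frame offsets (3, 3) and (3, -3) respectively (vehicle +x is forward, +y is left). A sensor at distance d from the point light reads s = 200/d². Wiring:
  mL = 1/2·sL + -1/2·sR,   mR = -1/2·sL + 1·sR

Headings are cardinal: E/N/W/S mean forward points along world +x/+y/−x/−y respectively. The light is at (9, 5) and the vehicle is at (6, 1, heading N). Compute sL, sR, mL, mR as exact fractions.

left sensor world pos  = (3, 4); dL² = 37
right sensor world pos = (9, 4); dR² = 1
sL = 200/37 = 200/37
sR = 200/1 = 200
mL = 1/2·sL + -1/2·sR = -3600/37
mR = -1/2·sL + 1·sR = 7300/37

200/37 200 -3600/37 7300/37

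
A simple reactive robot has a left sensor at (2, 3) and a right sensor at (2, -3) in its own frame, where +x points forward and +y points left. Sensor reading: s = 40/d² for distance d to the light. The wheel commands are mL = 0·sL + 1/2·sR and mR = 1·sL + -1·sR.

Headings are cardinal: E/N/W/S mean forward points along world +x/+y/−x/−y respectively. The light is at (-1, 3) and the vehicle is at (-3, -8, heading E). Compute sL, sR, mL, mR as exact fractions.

5/8 10/49 5/49 165/392

left sensor world pos  = (-1, -5); dL² = 64
right sensor world pos = (-1, -11); dR² = 196
sL = 40/64 = 5/8
sR = 40/196 = 10/49
mL = 0·sL + 1/2·sR = 5/49
mR = 1·sL + -1·sR = 165/392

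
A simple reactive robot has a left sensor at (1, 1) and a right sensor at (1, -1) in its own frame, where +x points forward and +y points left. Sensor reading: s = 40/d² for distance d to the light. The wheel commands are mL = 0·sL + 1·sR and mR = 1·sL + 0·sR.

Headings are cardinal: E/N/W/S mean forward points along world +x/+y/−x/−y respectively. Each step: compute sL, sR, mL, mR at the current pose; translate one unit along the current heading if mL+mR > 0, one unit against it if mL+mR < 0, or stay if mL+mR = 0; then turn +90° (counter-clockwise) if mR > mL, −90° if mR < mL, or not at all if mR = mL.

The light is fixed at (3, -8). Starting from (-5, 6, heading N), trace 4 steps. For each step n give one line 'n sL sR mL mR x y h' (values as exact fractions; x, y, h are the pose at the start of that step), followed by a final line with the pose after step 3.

n=0: pose=(-5,6,N); sL=20/153, sR=20/137; mL=20/137, mR=20/153; mL+mR=5800/20961 → advance +1; mR−mL=-320/20961 → turn -1·90°
n=1: pose=(-5,7,E); sL=8/61, sR=8/49; mL=8/49, mR=8/61; mL+mR=880/2989 → advance +1; mR−mL=-96/2989 → turn -1·90°
n=2: pose=(-4,7,S); sL=5/29, sR=2/13; mL=2/13, mR=5/29; mL+mR=123/377 → advance +1; mR−mL=7/377 → turn +1·90°
n=3: pose=(-4,6,E); sL=40/261, sR=8/41; mL=8/41, mR=40/261; mL+mR=3728/10701 → advance +1; mR−mL=-448/10701 → turn -1·90°

0 20/153 20/137 20/137 20/153 -5 6 N
1 8/61 8/49 8/49 8/61 -5 7 E
2 5/29 2/13 2/13 5/29 -4 7 S
3 40/261 8/41 8/41 40/261 -4 6 E
final -3 6 S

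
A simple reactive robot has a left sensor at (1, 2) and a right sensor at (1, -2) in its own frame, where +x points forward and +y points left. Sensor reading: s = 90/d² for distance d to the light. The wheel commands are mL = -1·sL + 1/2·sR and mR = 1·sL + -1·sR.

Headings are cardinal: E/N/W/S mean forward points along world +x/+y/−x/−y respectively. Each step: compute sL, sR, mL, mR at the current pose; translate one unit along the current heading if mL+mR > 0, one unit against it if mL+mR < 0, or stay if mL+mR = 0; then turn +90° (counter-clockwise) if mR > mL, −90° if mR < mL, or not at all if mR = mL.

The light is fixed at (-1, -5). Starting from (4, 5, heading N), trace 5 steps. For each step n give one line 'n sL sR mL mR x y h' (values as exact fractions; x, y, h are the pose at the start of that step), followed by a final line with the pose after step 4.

0 9/13 9/17 -189/442 36/221 4 5 N
1 18/13 90/137 -1881/1781 1296/1781 4 4 W
2 45/64 9/8 -9/64 -27/64 5 4 S
3 90/89 90/169 -11205/15041 7200/15041 5 5 W
4 5/9 45/53 -125/954 -140/477 6 5 S
final 6 6 W

n=0: pose=(4,5,N); sL=9/13, sR=9/17; mL=-189/442, mR=36/221; mL+mR=-9/34 → advance -1; mR−mL=261/442 → turn +1·90°
n=1: pose=(4,4,W); sL=18/13, sR=90/137; mL=-1881/1781, mR=1296/1781; mL+mR=-45/137 → advance -1; mR−mL=3177/1781 → turn +1·90°
n=2: pose=(5,4,S); sL=45/64, sR=9/8; mL=-9/64, mR=-27/64; mL+mR=-9/16 → advance -1; mR−mL=-9/32 → turn -1·90°
n=3: pose=(5,5,W); sL=90/89, sR=90/169; mL=-11205/15041, mR=7200/15041; mL+mR=-45/169 → advance -1; mR−mL=18405/15041 → turn +1·90°
n=4: pose=(6,5,S); sL=5/9, sR=45/53; mL=-125/954, mR=-140/477; mL+mR=-45/106 → advance -1; mR−mL=-155/954 → turn -1·90°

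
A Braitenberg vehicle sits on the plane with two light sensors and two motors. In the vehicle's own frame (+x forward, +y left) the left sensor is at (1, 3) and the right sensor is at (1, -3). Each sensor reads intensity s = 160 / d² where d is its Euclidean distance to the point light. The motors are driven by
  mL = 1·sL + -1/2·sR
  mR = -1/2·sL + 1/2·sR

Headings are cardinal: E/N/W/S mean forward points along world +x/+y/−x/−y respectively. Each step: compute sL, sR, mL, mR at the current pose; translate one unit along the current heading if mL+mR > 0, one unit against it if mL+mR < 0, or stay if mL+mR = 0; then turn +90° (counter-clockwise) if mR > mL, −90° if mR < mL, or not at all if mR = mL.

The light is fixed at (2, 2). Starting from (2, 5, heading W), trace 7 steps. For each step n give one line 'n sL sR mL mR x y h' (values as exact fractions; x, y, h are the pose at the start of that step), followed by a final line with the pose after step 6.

n=0: pose=(2,5,W); sL=160, sR=160/37; mL=5840/37, mR=-2880/37; mL+mR=80 → advance +1; mR−mL=-8720/37 → turn -1·90°
n=1: pose=(1,5,N); sL=5, sR=8; mL=1, mR=3/2; mL+mR=5/2 → advance +1; mR−mL=1/2 → turn +1·90°
n=2: pose=(1,6,W); sL=32, sR=160/53; mL=1616/53, mR=-768/53; mL+mR=16 → advance +1; mR−mL=-2384/53 → turn -1·90°
n=3: pose=(0,6,N); sL=16/5, sR=80/13; mL=8/65, mR=96/65; mL+mR=8/5 → advance +1; mR−mL=88/65 → turn +1·90°
n=4: pose=(0,7,W); sL=160/13, sR=160/73; mL=10640/949, mR=-4800/949; mL+mR=80/13 → advance +1; mR−mL=-15440/949 → turn -1·90°
n=5: pose=(-1,7,N); sL=20/9, sR=40/9; mL=0, mR=10/9; mL+mR=10/9 → advance +1; mR−mL=10/9 → turn +1·90°
n=6: pose=(-1,8,W); sL=32/5, sR=160/97; mL=2704/485, mR=-1152/485; mL+mR=16/5 → advance +1; mR−mL=-3856/485 → turn -1·90°

0 160 160/37 5840/37 -2880/37 2 5 W
1 5 8 1 3/2 1 5 N
2 32 160/53 1616/53 -768/53 1 6 W
3 16/5 80/13 8/65 96/65 0 6 N
4 160/13 160/73 10640/949 -4800/949 0 7 W
5 20/9 40/9 0 10/9 -1 7 N
6 32/5 160/97 2704/485 -1152/485 -1 8 W
final -2 8 N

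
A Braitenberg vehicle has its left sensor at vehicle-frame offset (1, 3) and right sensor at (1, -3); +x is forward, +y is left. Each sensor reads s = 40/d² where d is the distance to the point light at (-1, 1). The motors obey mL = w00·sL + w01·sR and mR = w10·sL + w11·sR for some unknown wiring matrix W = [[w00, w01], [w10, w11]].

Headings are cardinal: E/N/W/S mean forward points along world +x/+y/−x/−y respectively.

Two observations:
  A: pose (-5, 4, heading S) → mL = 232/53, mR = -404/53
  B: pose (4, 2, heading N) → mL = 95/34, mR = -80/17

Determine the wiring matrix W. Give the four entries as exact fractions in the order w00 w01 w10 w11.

obs A: pose=(-5,4,S) → sL=8, sR=40/53, mL=232/53, mR=-404/53
obs B: pose=(4,2,N) → sL=5, sR=10/17, mL=95/34, mR=-80/17
sensor matrix S = [[8, 40/53], [5, 10/17]]; det S = 840/901
solve [mL_A; mL_B] = S·[w00; w01] and [mR_A; mR_B] = S·[w10; w11]:
  w00 = 1/2, w01 = 1/2, w10 = -1, w11 = 1/2

1/2 1/2 -1 1/2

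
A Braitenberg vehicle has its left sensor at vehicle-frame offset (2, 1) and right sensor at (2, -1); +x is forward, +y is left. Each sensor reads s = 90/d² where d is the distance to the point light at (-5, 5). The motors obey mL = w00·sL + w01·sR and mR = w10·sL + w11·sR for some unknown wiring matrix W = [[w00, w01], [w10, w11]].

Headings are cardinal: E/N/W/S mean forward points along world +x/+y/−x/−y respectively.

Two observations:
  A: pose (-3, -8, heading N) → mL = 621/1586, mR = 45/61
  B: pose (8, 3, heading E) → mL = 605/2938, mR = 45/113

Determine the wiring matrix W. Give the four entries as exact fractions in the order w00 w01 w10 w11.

obs A: pose=(-3,-8,N) → sL=45/61, sR=9/13, mL=621/1586, mR=45/61
obs B: pose=(8,3,E) → sL=45/113, sR=5/13, mL=605/2938, mR=45/113
sensor matrix S = [[45/61, 9/13], [45/113, 5/13]]; det S = 720/89609
solve [mL_A; mL_B] = S·[w00; w01] and [mR_A; mR_B] = S·[w10; w11]:
  w00 = 1, w01 = -1/2, w10 = 1, w11 = 0

1 -1/2 1 0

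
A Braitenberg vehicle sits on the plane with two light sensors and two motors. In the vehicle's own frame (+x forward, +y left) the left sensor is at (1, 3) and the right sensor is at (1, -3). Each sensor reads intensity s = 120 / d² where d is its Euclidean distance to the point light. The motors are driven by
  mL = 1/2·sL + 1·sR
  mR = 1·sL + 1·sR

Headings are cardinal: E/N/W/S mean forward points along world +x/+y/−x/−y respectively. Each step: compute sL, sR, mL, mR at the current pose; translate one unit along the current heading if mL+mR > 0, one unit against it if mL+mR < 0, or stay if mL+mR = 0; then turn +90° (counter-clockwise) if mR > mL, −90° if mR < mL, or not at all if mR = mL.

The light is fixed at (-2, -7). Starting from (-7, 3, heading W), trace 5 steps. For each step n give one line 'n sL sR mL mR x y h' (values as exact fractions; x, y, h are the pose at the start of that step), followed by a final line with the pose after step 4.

0 24/17 24/41 900/697 1392/697 -7 3 W
1 4/3 20/27 38/27 56/27 -8 3 S
2 120/169 120/61 23940/10309 27600/10309 -8 2 E
3 30/41 15/13 810/533 1005/533 -7 2 N
4 24/17 24/41 900/697 1392/697 -7 3 W
final -8 3 S

n=0: pose=(-7,3,W); sL=24/17, sR=24/41; mL=900/697, mR=1392/697; mL+mR=2292/697 → advance +1; mR−mL=12/17 → turn +1·90°
n=1: pose=(-8,3,S); sL=4/3, sR=20/27; mL=38/27, mR=56/27; mL+mR=94/27 → advance +1; mR−mL=2/3 → turn +1·90°
n=2: pose=(-8,2,E); sL=120/169, sR=120/61; mL=23940/10309, mR=27600/10309; mL+mR=51540/10309 → advance +1; mR−mL=60/169 → turn +1·90°
n=3: pose=(-7,2,N); sL=30/41, sR=15/13; mL=810/533, mR=1005/533; mL+mR=1815/533 → advance +1; mR−mL=15/41 → turn +1·90°
n=4: pose=(-7,3,W); sL=24/17, sR=24/41; mL=900/697, mR=1392/697; mL+mR=2292/697 → advance +1; mR−mL=12/17 → turn +1·90°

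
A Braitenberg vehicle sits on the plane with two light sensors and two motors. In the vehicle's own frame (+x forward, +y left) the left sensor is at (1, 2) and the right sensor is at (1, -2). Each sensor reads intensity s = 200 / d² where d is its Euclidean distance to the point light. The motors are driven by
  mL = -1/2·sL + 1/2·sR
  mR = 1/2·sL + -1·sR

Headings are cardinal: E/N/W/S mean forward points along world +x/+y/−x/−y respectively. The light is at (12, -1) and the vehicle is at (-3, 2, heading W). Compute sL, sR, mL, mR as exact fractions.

200/257 200/281 -2400/72217 -23300/72217

left sensor world pos  = (-4, 0); dL² = 257
right sensor world pos = (-4, 4); dR² = 281
sL = 200/257 = 200/257
sR = 200/281 = 200/281
mL = -1/2·sL + 1/2·sR = -2400/72217
mR = 1/2·sL + -1·sR = -23300/72217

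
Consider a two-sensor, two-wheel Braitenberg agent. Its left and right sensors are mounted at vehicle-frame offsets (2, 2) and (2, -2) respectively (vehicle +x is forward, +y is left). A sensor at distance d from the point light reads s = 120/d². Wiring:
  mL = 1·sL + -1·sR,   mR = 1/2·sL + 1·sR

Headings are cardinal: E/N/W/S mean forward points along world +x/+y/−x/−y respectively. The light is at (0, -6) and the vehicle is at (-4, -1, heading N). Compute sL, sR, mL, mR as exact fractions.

24/17 120/53 -768/901 2676/901

left sensor world pos  = (-6, 1); dL² = 85
right sensor world pos = (-2, 1); dR² = 53
sL = 120/85 = 24/17
sR = 120/53 = 120/53
mL = 1·sL + -1·sR = -768/901
mR = 1/2·sL + 1·sR = 2676/901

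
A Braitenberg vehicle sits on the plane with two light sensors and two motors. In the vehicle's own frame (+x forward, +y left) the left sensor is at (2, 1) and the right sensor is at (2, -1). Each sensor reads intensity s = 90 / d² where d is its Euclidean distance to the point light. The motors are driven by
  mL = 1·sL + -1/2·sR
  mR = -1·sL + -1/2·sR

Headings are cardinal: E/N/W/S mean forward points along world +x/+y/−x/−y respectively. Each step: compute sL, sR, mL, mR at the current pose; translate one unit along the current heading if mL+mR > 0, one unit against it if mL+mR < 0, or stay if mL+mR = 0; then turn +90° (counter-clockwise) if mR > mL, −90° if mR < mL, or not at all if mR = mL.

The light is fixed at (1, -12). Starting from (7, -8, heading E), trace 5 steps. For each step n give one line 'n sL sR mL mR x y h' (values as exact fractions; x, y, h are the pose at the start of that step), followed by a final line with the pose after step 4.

0 90/89 90/73 2565/6497 -10575/6497 7 -8 E
1 9/4 9/2 0 -9/2 6 -8 S
2 18/5 2 13/5 -23/5 6 -7 W
3 45/37 45/49 2745/3626 -6075/3626 7 -7 N
4 90/89 90/73 2565/6497 -10575/6497 7 -8 E
final 6 -8 S

n=0: pose=(7,-8,E); sL=90/89, sR=90/73; mL=2565/6497, mR=-10575/6497; mL+mR=-90/73 → advance -1; mR−mL=-180/89 → turn -1·90°
n=1: pose=(6,-8,S); sL=9/4, sR=9/2; mL=0, mR=-9/2; mL+mR=-9/2 → advance -1; mR−mL=-9/2 → turn -1·90°
n=2: pose=(6,-7,W); sL=18/5, sR=2; mL=13/5, mR=-23/5; mL+mR=-2 → advance -1; mR−mL=-36/5 → turn -1·90°
n=3: pose=(7,-7,N); sL=45/37, sR=45/49; mL=2745/3626, mR=-6075/3626; mL+mR=-45/49 → advance -1; mR−mL=-90/37 → turn -1·90°
n=4: pose=(7,-8,E); sL=90/89, sR=90/73; mL=2565/6497, mR=-10575/6497; mL+mR=-90/73 → advance -1; mR−mL=-180/89 → turn -1·90°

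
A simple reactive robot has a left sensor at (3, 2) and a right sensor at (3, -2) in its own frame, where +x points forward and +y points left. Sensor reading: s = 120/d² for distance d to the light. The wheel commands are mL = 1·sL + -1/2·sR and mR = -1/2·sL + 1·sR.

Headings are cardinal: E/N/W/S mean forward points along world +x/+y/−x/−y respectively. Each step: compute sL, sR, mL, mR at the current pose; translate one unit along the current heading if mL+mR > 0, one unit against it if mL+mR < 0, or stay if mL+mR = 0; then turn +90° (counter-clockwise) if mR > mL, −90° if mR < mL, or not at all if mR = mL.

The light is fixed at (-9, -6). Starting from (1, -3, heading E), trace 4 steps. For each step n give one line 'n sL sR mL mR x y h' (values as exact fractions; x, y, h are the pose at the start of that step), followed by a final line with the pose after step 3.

0 60/97 12/17 438/1649 654/1649 1 -3 E
1 40/39 24/41 1172/1599 116/1599 2 -3 N
2 15/29 3/5 63/290 99/290 2 -2 E
3 120/149 24/49 4092/7301 636/7301 3 -2 N
final 3 -1 E

n=0: pose=(1,-3,E); sL=60/97, sR=12/17; mL=438/1649, mR=654/1649; mL+mR=1092/1649 → advance +1; mR−mL=216/1649 → turn +1·90°
n=1: pose=(2,-3,N); sL=40/39, sR=24/41; mL=1172/1599, mR=116/1599; mL+mR=1288/1599 → advance +1; mR−mL=-352/533 → turn -1·90°
n=2: pose=(2,-2,E); sL=15/29, sR=3/5; mL=63/290, mR=99/290; mL+mR=81/145 → advance +1; mR−mL=18/145 → turn +1·90°
n=3: pose=(3,-2,N); sL=120/149, sR=24/49; mL=4092/7301, mR=636/7301; mL+mR=4728/7301 → advance +1; mR−mL=-3456/7301 → turn -1·90°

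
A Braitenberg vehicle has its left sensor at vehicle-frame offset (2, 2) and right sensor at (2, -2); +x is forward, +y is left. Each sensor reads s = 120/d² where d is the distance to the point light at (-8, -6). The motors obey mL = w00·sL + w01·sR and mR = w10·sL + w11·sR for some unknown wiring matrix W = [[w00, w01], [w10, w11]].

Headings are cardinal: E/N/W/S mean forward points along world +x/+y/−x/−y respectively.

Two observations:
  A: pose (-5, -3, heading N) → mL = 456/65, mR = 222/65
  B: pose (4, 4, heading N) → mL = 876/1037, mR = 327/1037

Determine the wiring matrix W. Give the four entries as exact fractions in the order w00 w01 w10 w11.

1 1 1 -1/2

obs A: pose=(-5,-3,N) → sL=60/13, sR=12/5, mL=456/65, mR=222/65
obs B: pose=(4,4,N) → sL=30/61, sR=6/17, mL=876/1037, mR=327/1037
sensor matrix S = [[60/13, 12/5], [30/61, 6/17]]; det S = 6048/13481
solve [mL_A; mL_B] = S·[w00; w01] and [mR_A; mR_B] = S·[w10; w11]:
  w00 = 1, w01 = 1, w10 = 1, w11 = -1/2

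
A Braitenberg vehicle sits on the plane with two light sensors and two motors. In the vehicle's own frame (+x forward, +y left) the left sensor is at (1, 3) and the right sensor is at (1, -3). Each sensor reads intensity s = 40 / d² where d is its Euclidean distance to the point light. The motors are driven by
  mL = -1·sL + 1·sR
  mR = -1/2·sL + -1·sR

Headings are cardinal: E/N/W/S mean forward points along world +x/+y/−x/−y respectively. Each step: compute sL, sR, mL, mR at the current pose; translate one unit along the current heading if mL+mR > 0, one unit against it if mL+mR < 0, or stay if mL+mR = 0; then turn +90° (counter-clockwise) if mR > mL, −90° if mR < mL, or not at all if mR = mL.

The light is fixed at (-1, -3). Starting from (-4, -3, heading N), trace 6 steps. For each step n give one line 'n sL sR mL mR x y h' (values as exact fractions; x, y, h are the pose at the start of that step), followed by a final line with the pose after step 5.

0 40/37 40 1440/37 -1500/37 -4 -3 N
1 5 2 -3 -9/2 -4 -4 E
2 8 40/53 -384/53 -252/53 -5 -4 S
3 20/9 20/9 0 -10/3 -5 -3 E
4 8 8/13 -96/13 -60/13 -6 -3 S
5 5/4 2 3/4 -21/8 -6 -2 E
final -7 -2 S

n=0: pose=(-4,-3,N); sL=40/37, sR=40; mL=1440/37, mR=-1500/37; mL+mR=-60/37 → advance -1; mR−mL=-2940/37 → turn -1·90°
n=1: pose=(-4,-4,E); sL=5, sR=2; mL=-3, mR=-9/2; mL+mR=-15/2 → advance -1; mR−mL=-3/2 → turn -1·90°
n=2: pose=(-5,-4,S); sL=8, sR=40/53; mL=-384/53, mR=-252/53; mL+mR=-12 → advance -1; mR−mL=132/53 → turn +1·90°
n=3: pose=(-5,-3,E); sL=20/9, sR=20/9; mL=0, mR=-10/3; mL+mR=-10/3 → advance -1; mR−mL=-10/3 → turn -1·90°
n=4: pose=(-6,-3,S); sL=8, sR=8/13; mL=-96/13, mR=-60/13; mL+mR=-12 → advance -1; mR−mL=36/13 → turn +1·90°
n=5: pose=(-6,-2,E); sL=5/4, sR=2; mL=3/4, mR=-21/8; mL+mR=-15/8 → advance -1; mR−mL=-27/8 → turn -1·90°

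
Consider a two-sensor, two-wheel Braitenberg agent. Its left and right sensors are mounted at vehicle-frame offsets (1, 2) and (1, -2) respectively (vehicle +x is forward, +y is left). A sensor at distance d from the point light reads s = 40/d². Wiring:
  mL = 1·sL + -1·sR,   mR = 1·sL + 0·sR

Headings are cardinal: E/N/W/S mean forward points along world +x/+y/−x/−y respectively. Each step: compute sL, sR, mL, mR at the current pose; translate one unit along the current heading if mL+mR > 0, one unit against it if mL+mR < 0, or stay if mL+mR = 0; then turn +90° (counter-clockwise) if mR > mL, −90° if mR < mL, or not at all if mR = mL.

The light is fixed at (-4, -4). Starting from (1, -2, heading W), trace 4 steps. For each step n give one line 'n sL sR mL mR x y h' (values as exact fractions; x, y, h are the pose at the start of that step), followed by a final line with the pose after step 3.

n=0: pose=(1,-2,W); sL=5/2, sR=5/4; mL=5/4, mR=5/2; mL+mR=15/4 → advance +1; mR−mL=5/4 → turn +1·90°
n=1: pose=(0,-2,S); sL=40/37, sR=8; mL=-256/37, mR=40/37; mL+mR=-216/37 → advance -1; mR−mL=8 → turn +1·90°
n=2: pose=(0,-1,E); sL=4/5, sR=20/13; mL=-48/65, mR=4/5; mL+mR=4/65 → advance +1; mR−mL=20/13 → turn +1·90°
n=3: pose=(1,-1,N); sL=8/5, sR=8/13; mL=64/65, mR=8/5; mL+mR=168/65 → advance +1; mR−mL=8/13 → turn +1·90°

0 5/2 5/4 5/4 5/2 1 -2 W
1 40/37 8 -256/37 40/37 0 -2 S
2 4/5 20/13 -48/65 4/5 0 -1 E
3 8/5 8/13 64/65 8/5 1 -1 N
final 1 0 W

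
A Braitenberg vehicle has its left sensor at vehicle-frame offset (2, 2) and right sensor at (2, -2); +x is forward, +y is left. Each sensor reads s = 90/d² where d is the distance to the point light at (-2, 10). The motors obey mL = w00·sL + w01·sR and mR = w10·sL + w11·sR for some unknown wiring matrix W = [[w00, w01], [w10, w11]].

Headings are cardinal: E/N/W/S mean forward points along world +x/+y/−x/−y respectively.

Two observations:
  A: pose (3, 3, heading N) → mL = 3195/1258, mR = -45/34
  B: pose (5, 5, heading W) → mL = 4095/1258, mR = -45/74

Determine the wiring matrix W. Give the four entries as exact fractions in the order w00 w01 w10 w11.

1/2 1 -1/2 0

obs A: pose=(3,3,N) → sL=45/17, sR=45/37, mL=3195/1258, mR=-45/34
obs B: pose=(5,5,W) → sL=45/37, sR=45/17, mL=4095/1258, mR=-45/74
sensor matrix S = [[45/17, 45/37], [45/37, 45/17]]; det S = 2187000/395641
solve [mL_A; mL_B] = S·[w00; w01] and [mR_A; mR_B] = S·[w10; w11]:
  w00 = 1/2, w01 = 1, w10 = -1/2, w11 = 0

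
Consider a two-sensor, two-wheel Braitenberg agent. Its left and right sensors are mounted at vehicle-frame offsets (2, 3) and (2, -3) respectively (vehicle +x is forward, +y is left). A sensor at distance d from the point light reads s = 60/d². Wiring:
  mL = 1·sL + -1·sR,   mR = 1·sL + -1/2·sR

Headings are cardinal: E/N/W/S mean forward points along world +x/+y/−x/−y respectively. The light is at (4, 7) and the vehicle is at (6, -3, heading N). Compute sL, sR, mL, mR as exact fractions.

12/13 60/89 288/1157 678/1157

left sensor world pos  = (3, -1); dL² = 65
right sensor world pos = (9, -1); dR² = 89
sL = 60/65 = 12/13
sR = 60/89 = 60/89
mL = 1·sL + -1·sR = 288/1157
mR = 1·sL + -1/2·sR = 678/1157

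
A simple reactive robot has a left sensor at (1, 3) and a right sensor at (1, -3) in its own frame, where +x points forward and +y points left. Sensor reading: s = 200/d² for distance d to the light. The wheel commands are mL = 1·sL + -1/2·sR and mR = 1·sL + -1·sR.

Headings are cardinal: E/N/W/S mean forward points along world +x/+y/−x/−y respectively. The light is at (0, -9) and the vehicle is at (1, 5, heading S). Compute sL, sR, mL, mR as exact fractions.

left sensor world pos  = (4, 4); dL² = 185
right sensor world pos = (-2, 4); dR² = 173
sL = 200/185 = 40/37
sR = 200/173 = 200/173
mL = 1·sL + -1/2·sR = 3220/6401
mR = 1·sL + -1·sR = -480/6401

40/37 200/173 3220/6401 -480/6401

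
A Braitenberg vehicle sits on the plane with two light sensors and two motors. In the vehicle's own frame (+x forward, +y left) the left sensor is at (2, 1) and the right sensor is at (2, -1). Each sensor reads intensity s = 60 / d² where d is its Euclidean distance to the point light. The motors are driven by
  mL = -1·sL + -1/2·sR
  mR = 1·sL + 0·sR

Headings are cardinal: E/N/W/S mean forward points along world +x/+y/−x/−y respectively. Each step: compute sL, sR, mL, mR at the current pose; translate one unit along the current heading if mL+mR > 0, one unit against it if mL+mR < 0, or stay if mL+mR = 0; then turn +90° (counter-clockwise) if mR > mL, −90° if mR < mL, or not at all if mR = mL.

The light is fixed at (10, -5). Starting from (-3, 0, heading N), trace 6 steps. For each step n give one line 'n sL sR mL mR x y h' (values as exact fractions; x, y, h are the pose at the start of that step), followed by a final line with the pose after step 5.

n=0: pose=(-3,0,N); sL=12/49, sR=60/193; mL=-3786/9457, mR=12/49; mL+mR=-30/193 → advance -1; mR−mL=6102/9457 → turn +1·90°
n=1: pose=(-3,-1,W); sL=10/39, sR=6/25; mL=-367/975, mR=10/39; mL+mR=-3/25 → advance -1; mR−mL=617/975 → turn +1·90°
n=2: pose=(-2,-1,S); sL=12/25, sR=60/173; mL=-2826/4325, mR=12/25; mL+mR=-30/173 → advance -1; mR−mL=4902/4325 → turn +1·90°
n=3: pose=(-2,0,E); sL=15/34, sR=15/29; mL=-345/493, mR=15/34; mL+mR=-15/58 → advance -1; mR−mL=1125/986 → turn +1·90°
n=4: pose=(-3,0,N); sL=12/49, sR=60/193; mL=-3786/9457, mR=12/49; mL+mR=-30/193 → advance -1; mR−mL=6102/9457 → turn +1·90°
n=5: pose=(-3,-1,W); sL=10/39, sR=6/25; mL=-367/975, mR=10/39; mL+mR=-3/25 → advance -1; mR−mL=617/975 → turn +1·90°

0 12/49 60/193 -3786/9457 12/49 -3 0 N
1 10/39 6/25 -367/975 10/39 -3 -1 W
2 12/25 60/173 -2826/4325 12/25 -2 -1 S
3 15/34 15/29 -345/493 15/34 -2 0 E
4 12/49 60/193 -3786/9457 12/49 -3 0 N
5 10/39 6/25 -367/975 10/39 -3 -1 W
final -2 -1 S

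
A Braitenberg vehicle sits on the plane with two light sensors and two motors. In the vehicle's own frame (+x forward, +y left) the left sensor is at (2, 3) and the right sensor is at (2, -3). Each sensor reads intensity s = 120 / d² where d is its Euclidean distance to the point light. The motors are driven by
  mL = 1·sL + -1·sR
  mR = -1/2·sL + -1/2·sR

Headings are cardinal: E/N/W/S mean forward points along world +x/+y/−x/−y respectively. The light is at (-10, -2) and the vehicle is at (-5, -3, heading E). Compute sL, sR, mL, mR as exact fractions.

120/53 24/13 288/689 -1416/689

left sensor world pos  = (-3, 0); dL² = 53
right sensor world pos = (-3, -6); dR² = 65
sL = 120/53 = 120/53
sR = 120/65 = 24/13
mL = 1·sL + -1·sR = 288/689
mR = -1/2·sL + -1/2·sR = -1416/689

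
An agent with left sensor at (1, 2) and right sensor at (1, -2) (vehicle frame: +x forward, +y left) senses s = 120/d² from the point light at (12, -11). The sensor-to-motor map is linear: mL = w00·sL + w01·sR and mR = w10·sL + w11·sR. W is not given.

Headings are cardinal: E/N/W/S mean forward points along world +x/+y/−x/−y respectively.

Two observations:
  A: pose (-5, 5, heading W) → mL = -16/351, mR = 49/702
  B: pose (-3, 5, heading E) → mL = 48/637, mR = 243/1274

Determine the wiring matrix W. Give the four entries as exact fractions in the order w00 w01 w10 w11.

-1 1 -1/2 1

obs A: pose=(-5,5,W) → sL=3/13, sR=5/27, mL=-16/351, mR=49/702
obs B: pose=(-3,5,E) → sL=3/13, sR=15/49, mL=48/637, mR=243/1274
sensor matrix S = [[3/13, 5/27], [3/13, 15/49]]; det S = 160/5733
solve [mL_A; mL_B] = S·[w00; w01] and [mR_A; mR_B] = S·[w10; w11]:
  w00 = -1, w01 = 1, w10 = -1/2, w11 = 1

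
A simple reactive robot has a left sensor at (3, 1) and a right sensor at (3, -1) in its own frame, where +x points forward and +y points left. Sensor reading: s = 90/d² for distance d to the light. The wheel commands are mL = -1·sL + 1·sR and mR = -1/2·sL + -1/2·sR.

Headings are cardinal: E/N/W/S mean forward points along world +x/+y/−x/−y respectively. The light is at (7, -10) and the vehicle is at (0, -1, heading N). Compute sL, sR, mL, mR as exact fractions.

left sensor world pos  = (-1, 2); dL² = 208
right sensor world pos = (1, 2); dR² = 180
sL = 90/208 = 45/104
sR = 90/180 = 1/2
mL = -1·sL + 1·sR = 7/104
mR = -1/2·sL + -1/2·sR = -97/208

45/104 1/2 7/104 -97/208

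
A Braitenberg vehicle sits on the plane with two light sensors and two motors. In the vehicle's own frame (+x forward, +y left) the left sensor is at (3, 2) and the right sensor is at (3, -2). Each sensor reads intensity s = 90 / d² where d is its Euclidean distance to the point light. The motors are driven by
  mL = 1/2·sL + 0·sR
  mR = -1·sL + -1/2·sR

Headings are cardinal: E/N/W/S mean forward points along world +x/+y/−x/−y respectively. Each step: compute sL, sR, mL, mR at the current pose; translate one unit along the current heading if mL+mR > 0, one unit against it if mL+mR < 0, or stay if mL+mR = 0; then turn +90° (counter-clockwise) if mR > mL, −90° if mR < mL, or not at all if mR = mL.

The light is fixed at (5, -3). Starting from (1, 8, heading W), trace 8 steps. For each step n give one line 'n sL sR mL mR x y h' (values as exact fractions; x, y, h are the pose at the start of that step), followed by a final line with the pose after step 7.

0 9/13 45/109 9/26 -2547/2834 1 8 W
1 90/221 90/197 45/221 -27675/43537 2 8 N
2 5/8 45/32 5/16 -85/64 2 7 E
3 90/53 18/17 45/53 -2007/901 1 7 S
4 9/13 45/109 9/26 -2547/2834 1 8 W
5 90/221 90/197 45/221 -27675/43537 2 8 N
6 5/8 45/32 5/16 -85/64 2 7 E
7 90/53 18/17 45/53 -2007/901 1 7 S
final 1 8 W

n=0: pose=(1,8,W); sL=9/13, sR=45/109; mL=9/26, mR=-2547/2834; mL+mR=-783/1417 → advance -1; mR−mL=-1764/1417 → turn -1·90°
n=1: pose=(2,8,N); sL=90/221, sR=90/197; mL=45/221, mR=-27675/43537; mL+mR=-18810/43537 → advance -1; mR−mL=-36540/43537 → turn -1·90°
n=2: pose=(2,7,E); sL=5/8, sR=45/32; mL=5/16, mR=-85/64; mL+mR=-65/64 → advance -1; mR−mL=-105/64 → turn -1·90°
n=3: pose=(1,7,S); sL=90/53, sR=18/17; mL=45/53, mR=-2007/901; mL+mR=-1242/901 → advance -1; mR−mL=-2772/901 → turn -1·90°
n=4: pose=(1,8,W); sL=9/13, sR=45/109; mL=9/26, mR=-2547/2834; mL+mR=-783/1417 → advance -1; mR−mL=-1764/1417 → turn -1·90°
n=5: pose=(2,8,N); sL=90/221, sR=90/197; mL=45/221, mR=-27675/43537; mL+mR=-18810/43537 → advance -1; mR−mL=-36540/43537 → turn -1·90°
n=6: pose=(2,7,E); sL=5/8, sR=45/32; mL=5/16, mR=-85/64; mL+mR=-65/64 → advance -1; mR−mL=-105/64 → turn -1·90°
n=7: pose=(1,7,S); sL=90/53, sR=18/17; mL=45/53, mR=-2007/901; mL+mR=-1242/901 → advance -1; mR−mL=-2772/901 → turn -1·90°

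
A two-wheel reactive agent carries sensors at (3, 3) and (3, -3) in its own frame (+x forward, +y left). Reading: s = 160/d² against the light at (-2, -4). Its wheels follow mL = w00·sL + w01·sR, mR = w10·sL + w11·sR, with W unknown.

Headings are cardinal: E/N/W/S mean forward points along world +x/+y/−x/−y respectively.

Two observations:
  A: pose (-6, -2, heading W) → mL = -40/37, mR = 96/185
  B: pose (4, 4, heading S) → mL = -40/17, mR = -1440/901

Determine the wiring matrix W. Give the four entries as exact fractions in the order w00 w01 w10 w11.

0 -1/2 1/2 -1/2

obs A: pose=(-6,-2,W) → sL=16/5, sR=80/37, mL=-40/37, mR=96/185
obs B: pose=(4,4,S) → sL=80/53, sR=80/17, mL=-40/17, mR=-1440/901
sensor matrix S = [[16/5, 80/37], [80/53, 80/17]]; det S = 393216/33337
solve [mL_A; mL_B] = S·[w00; w01] and [mR_A; mR_B] = S·[w10; w11]:
  w00 = 0, w01 = -1/2, w10 = 1/2, w11 = -1/2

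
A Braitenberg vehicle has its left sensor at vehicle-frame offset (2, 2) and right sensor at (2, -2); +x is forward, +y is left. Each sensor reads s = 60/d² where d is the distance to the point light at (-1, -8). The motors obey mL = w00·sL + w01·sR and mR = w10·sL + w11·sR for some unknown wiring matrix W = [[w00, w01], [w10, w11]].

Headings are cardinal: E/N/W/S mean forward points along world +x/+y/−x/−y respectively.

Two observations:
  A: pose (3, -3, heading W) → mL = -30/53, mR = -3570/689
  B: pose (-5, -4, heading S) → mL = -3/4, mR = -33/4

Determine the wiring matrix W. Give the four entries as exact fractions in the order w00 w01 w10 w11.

0 -1/2 -1 -1/2

obs A: pose=(3,-3,W) → sL=60/13, sR=60/53, mL=-30/53, mR=-3570/689
obs B: pose=(-5,-4,S) → sL=15/2, sR=3/2, mL=-3/4, mR=-33/4
sensor matrix S = [[60/13, 60/53], [15/2, 3/2]]; det S = -1080/689
solve [mL_A; mL_B] = S·[w00; w01] and [mR_A; mR_B] = S·[w10; w11]:
  w00 = 0, w01 = -1/2, w10 = -1, w11 = -1/2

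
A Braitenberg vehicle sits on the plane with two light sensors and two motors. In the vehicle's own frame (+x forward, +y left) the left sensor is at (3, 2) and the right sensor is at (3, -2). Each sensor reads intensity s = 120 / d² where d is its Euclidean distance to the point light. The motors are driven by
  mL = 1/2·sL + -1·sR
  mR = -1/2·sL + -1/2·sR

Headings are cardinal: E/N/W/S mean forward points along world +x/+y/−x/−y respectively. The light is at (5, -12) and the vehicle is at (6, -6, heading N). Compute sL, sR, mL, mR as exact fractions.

left sensor world pos  = (4, -3); dL² = 82
right sensor world pos = (8, -3); dR² = 90
sL = 120/82 = 60/41
sR = 120/90 = 4/3
mL = 1/2·sL + -1·sR = -74/123
mR = -1/2·sL + -1/2·sR = -172/123

60/41 4/3 -74/123 -172/123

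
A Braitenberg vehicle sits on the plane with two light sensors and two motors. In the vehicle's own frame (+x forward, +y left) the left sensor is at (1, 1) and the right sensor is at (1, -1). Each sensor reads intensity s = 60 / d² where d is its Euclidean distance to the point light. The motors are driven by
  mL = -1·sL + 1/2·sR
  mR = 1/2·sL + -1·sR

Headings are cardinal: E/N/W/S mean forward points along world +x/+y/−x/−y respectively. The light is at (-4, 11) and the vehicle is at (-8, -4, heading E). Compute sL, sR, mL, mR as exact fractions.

12/41 12/53 -390/2173 -174/2173

left sensor world pos  = (-7, -3); dL² = 205
right sensor world pos = (-7, -5); dR² = 265
sL = 60/205 = 12/41
sR = 60/265 = 12/53
mL = -1·sL + 1/2·sR = -390/2173
mR = 1/2·sL + -1·sR = -174/2173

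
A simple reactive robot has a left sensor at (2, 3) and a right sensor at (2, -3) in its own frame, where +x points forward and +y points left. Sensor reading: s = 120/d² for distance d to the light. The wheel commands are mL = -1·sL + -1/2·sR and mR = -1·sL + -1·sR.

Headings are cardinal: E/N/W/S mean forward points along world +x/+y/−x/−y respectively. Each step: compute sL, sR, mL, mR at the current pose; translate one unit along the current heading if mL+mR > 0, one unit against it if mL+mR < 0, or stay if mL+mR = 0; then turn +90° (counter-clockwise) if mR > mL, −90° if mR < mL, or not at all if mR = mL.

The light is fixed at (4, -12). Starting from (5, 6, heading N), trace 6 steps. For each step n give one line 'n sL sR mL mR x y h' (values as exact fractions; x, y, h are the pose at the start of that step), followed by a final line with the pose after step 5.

0 30/101 15/52 -4635/10504 -3075/5252 5 6 N
1 120/409 24/41 -9828/16769 -14736/16769 5 5 E
2 20/39 20/39 -10/13 -40/39 4 5 S
3 120/229 24/89 -13428/20381 -16176/20381 4 6 W
4 30/101 15/52 -4635/10504 -3075/5252 5 6 N
5 120/409 24/41 -9828/16769 -14736/16769 5 5 E
final 4 5 S

n=0: pose=(5,6,N); sL=30/101, sR=15/52; mL=-4635/10504, mR=-3075/5252; mL+mR=-10785/10504 → advance -1; mR−mL=-15/104 → turn -1·90°
n=1: pose=(5,5,E); sL=120/409, sR=24/41; mL=-9828/16769, mR=-14736/16769; mL+mR=-24564/16769 → advance -1; mR−mL=-12/41 → turn -1·90°
n=2: pose=(4,5,S); sL=20/39, sR=20/39; mL=-10/13, mR=-40/39; mL+mR=-70/39 → advance -1; mR−mL=-10/39 → turn -1·90°
n=3: pose=(4,6,W); sL=120/229, sR=24/89; mL=-13428/20381, mR=-16176/20381; mL+mR=-29604/20381 → advance -1; mR−mL=-12/89 → turn -1·90°
n=4: pose=(5,6,N); sL=30/101, sR=15/52; mL=-4635/10504, mR=-3075/5252; mL+mR=-10785/10504 → advance -1; mR−mL=-15/104 → turn -1·90°
n=5: pose=(5,5,E); sL=120/409, sR=24/41; mL=-9828/16769, mR=-14736/16769; mL+mR=-24564/16769 → advance -1; mR−mL=-12/41 → turn -1·90°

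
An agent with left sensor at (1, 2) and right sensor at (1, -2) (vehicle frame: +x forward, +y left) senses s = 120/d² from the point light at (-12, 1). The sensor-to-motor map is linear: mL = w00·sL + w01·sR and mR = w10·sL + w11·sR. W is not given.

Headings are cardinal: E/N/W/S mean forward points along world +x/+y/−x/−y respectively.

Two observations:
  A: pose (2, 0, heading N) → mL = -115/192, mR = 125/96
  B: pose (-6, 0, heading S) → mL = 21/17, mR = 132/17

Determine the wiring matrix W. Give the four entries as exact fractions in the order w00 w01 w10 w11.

obs A: pose=(2,0,N) → sL=5/6, sR=15/32, mL=-115/192, mR=125/96
obs B: pose=(-6,0,S) → sL=30/17, sR=6, mL=21/17, mR=132/17
sensor matrix S = [[5/6, 15/32], [30/17, 6]]; det S = 1135/272
solve [mL_A; mL_B] = S·[w00; w01] and [mR_A; mR_B] = S·[w10; w11]:
  w00 = -1, w01 = 1/2, w10 = 1, w11 = 1

-1 1/2 1 1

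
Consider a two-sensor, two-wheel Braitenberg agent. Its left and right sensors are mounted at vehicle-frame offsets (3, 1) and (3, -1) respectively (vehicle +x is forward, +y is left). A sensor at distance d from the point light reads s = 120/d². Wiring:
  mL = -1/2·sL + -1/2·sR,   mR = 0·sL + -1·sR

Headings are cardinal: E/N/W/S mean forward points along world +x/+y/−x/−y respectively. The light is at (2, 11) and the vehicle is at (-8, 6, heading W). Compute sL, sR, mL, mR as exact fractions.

left sensor world pos  = (-11, 5); dL² = 205
right sensor world pos = (-11, 7); dR² = 185
sL = 120/205 = 24/41
sR = 120/185 = 24/37
mL = -1/2·sL + -1/2·sR = -936/1517
mR = 0·sL + -1·sR = -24/37

24/41 24/37 -936/1517 -24/37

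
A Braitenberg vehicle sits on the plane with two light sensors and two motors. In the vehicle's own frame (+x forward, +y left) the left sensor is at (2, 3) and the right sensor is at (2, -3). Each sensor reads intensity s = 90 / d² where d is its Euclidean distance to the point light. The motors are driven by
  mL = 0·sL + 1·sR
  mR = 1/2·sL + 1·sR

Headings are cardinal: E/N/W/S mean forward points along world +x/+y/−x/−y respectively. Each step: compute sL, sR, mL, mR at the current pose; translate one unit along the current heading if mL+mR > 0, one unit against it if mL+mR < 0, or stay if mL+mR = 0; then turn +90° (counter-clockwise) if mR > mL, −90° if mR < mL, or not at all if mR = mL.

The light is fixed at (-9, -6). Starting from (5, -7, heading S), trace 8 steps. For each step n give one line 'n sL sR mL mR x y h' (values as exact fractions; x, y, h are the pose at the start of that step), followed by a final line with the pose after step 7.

0 45/149 9/13 9/13 3267/3874 5 -7 S
1 90/257 90/281 90/281 35775/72217 5 -8 E
2 5/8 5/18 5/18 85/144 6 -8 N
3 18/37 90/173 90/173 4887/6401 6 -7 W
4 45/149 9/13 9/13 3267/3874 5 -7 S
5 90/257 90/281 90/281 35775/72217 5 -8 E
6 5/8 5/18 5/18 85/144 6 -8 N
7 18/37 90/173 90/173 4887/6401 6 -7 W
final 5 -7 S

n=0: pose=(5,-7,S); sL=45/149, sR=9/13; mL=9/13, mR=3267/3874; mL+mR=5949/3874 → advance +1; mR−mL=45/298 → turn +1·90°
n=1: pose=(5,-8,E); sL=90/257, sR=90/281; mL=90/281, mR=35775/72217; mL+mR=58905/72217 → advance +1; mR−mL=45/257 → turn +1·90°
n=2: pose=(6,-8,N); sL=5/8, sR=5/18; mL=5/18, mR=85/144; mL+mR=125/144 → advance +1; mR−mL=5/16 → turn +1·90°
n=3: pose=(6,-7,W); sL=18/37, sR=90/173; mL=90/173, mR=4887/6401; mL+mR=8217/6401 → advance +1; mR−mL=9/37 → turn +1·90°
n=4: pose=(5,-7,S); sL=45/149, sR=9/13; mL=9/13, mR=3267/3874; mL+mR=5949/3874 → advance +1; mR−mL=45/298 → turn +1·90°
n=5: pose=(5,-8,E); sL=90/257, sR=90/281; mL=90/281, mR=35775/72217; mL+mR=58905/72217 → advance +1; mR−mL=45/257 → turn +1·90°
n=6: pose=(6,-8,N); sL=5/8, sR=5/18; mL=5/18, mR=85/144; mL+mR=125/144 → advance +1; mR−mL=5/16 → turn +1·90°
n=7: pose=(6,-7,W); sL=18/37, sR=90/173; mL=90/173, mR=4887/6401; mL+mR=8217/6401 → advance +1; mR−mL=9/37 → turn +1·90°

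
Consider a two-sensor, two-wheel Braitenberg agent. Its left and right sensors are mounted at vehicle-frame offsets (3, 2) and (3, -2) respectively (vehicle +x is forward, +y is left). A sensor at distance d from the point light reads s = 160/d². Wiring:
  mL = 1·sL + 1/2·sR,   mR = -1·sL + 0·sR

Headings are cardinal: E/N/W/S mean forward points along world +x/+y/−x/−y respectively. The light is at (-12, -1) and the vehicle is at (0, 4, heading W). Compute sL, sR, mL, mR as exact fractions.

16/9 16/13 280/117 -16/9

left sensor world pos  = (-3, 2); dL² = 90
right sensor world pos = (-3, 6); dR² = 130
sL = 160/90 = 16/9
sR = 160/130 = 16/13
mL = 1·sL + 1/2·sR = 280/117
mR = -1·sL + 0·sR = -16/9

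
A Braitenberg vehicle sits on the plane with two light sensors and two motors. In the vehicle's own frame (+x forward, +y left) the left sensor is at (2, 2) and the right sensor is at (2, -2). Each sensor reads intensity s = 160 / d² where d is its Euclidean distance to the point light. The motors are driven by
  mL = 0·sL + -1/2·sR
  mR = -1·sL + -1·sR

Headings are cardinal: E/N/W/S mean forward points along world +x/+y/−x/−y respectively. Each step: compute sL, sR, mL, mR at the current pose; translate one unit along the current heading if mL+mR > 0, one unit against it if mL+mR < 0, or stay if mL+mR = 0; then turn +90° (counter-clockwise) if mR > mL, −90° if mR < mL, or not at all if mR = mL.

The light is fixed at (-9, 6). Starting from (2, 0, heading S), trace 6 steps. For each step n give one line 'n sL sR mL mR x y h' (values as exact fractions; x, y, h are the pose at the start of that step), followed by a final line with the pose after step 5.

n=0: pose=(2,0,S); sL=160/233, sR=32/29; mL=-16/29, mR=-12096/6757; mL+mR=-15824/6757 → advance -1; mR−mL=-8368/6757 → turn -1·90°
n=1: pose=(2,1,W); sL=16/13, sR=16/9; mL=-8/9, mR=-352/117; mL+mR=-152/39 → advance -1; mR−mL=-248/117 → turn -1·90°
n=2: pose=(3,1,N); sL=160/109, sR=32/41; mL=-16/41, mR=-10048/4469; mL+mR=-11792/4469 → advance -1; mR−mL=-8304/4469 → turn -1·90°
n=3: pose=(3,0,E); sL=40/53, sR=8/13; mL=-4/13, mR=-944/689; mL+mR=-1156/689 → advance -1; mR−mL=-732/689 → turn -1·90°
n=4: pose=(2,0,S); sL=160/233, sR=32/29; mL=-16/29, mR=-12096/6757; mL+mR=-15824/6757 → advance -1; mR−mL=-8368/6757 → turn -1·90°
n=5: pose=(2,1,W); sL=16/13, sR=16/9; mL=-8/9, mR=-352/117; mL+mR=-152/39 → advance -1; mR−mL=-248/117 → turn -1·90°

0 160/233 32/29 -16/29 -12096/6757 2 0 S
1 16/13 16/9 -8/9 -352/117 2 1 W
2 160/109 32/41 -16/41 -10048/4469 3 1 N
3 40/53 8/13 -4/13 -944/689 3 0 E
4 160/233 32/29 -16/29 -12096/6757 2 0 S
5 16/13 16/9 -8/9 -352/117 2 1 W
final 3 1 N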